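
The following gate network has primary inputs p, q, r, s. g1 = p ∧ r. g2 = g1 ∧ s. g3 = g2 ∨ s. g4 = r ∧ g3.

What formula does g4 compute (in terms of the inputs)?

r ∧ (((p ∧ r) ∧ s) ∨ s)

g1 = p ∧ r
g2 = g1 ∧ s = (p ∧ r) ∧ s
g3 = g2 ∨ s = ((p ∧ r) ∧ s) ∨ s
g4 = r ∧ g3 = r ∧ (((p ∧ r) ∧ s) ∨ s)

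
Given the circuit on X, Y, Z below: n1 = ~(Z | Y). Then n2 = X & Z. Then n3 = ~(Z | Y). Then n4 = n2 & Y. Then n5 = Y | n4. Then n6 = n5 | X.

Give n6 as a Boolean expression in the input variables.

n2 = X & Z
n4 = n2 & Y = (X & Z) & Y
n5 = Y | n4 = Y | ((X & Z) & Y)
n6 = n5 | X = (Y | ((X & Z) & Y)) | X

(Y | ((X & Z) & Y)) | X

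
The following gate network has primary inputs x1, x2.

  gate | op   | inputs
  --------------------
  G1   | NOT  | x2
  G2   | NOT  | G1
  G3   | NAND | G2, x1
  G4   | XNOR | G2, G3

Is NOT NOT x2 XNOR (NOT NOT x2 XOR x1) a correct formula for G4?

No

G1 = NOT x2
G2 = NOT G1 = NOT NOT x2
G3 = G2 NAND x1 = NOT NOT x2 NAND x1
G4 = G2 XNOR G3 = NOT NOT x2 XNOR (NOT NOT x2 NAND x1)
At x1=0, x2=0: circuit gives 0, formula gives 1.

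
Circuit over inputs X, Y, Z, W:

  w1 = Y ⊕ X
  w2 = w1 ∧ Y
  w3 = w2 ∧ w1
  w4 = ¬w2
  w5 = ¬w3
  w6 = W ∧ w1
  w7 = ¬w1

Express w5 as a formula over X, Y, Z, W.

w1 = Y ⊕ X
w2 = w1 ∧ Y = (Y ⊕ X) ∧ Y
w3 = w2 ∧ w1 = ((Y ⊕ X) ∧ Y) ∧ (Y ⊕ X)
w5 = ¬w3 = ¬(((Y ⊕ X) ∧ Y) ∧ (Y ⊕ X))

¬(((Y ⊕ X) ∧ Y) ∧ (Y ⊕ X))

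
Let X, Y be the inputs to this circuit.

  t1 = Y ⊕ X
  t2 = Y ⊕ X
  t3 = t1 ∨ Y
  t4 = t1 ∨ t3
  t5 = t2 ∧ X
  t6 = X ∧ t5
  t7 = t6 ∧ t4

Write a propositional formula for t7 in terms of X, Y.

t1 = Y ⊕ X
t2 = Y ⊕ X
t3 = t1 ∨ Y = (Y ⊕ X) ∨ Y
t4 = t1 ∨ t3 = (Y ⊕ X) ∨ ((Y ⊕ X) ∨ Y)
t5 = t2 ∧ X = (Y ⊕ X) ∧ X
t6 = X ∧ t5 = X ∧ ((Y ⊕ X) ∧ X)
t7 = t6 ∧ t4 = (X ∧ ((Y ⊕ X) ∧ X)) ∧ ((Y ⊕ X) ∨ ((Y ⊕ X) ∨ Y))

(X ∧ ((Y ⊕ X) ∧ X)) ∧ ((Y ⊕ X) ∨ ((Y ⊕ X) ∨ Y))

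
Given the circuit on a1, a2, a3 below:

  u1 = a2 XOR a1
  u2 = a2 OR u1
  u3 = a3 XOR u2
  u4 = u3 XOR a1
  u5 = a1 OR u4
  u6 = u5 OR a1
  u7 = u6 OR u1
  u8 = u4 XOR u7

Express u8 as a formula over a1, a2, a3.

u1 = a2 XOR a1
u2 = a2 OR u1 = a2 OR (a2 XOR a1)
u3 = a3 XOR u2 = a3 XOR (a2 OR (a2 XOR a1))
u4 = u3 XOR a1 = (a3 XOR (a2 OR (a2 XOR a1))) XOR a1
u5 = a1 OR u4 = a1 OR ((a3 XOR (a2 OR (a2 XOR a1))) XOR a1)
u6 = u5 OR a1 = (a1 OR ((a3 XOR (a2 OR (a2 XOR a1))) XOR a1)) OR a1
u7 = u6 OR u1 = ((a1 OR ((a3 XOR (a2 OR (a2 XOR a1))) XOR a1)) OR a1) OR (a2 XOR a1)
u8 = u4 XOR u7 = ((a3 XOR (a2 OR (a2 XOR a1))) XOR a1) XOR (((a1 OR ((a3 XOR (a2 OR (a2 XOR a1))) XOR a1)) OR a1) OR (a2 XOR a1))

((a3 XOR (a2 OR (a2 XOR a1))) XOR a1) XOR (((a1 OR ((a3 XOR (a2 OR (a2 XOR a1))) XOR a1)) OR a1) OR (a2 XOR a1))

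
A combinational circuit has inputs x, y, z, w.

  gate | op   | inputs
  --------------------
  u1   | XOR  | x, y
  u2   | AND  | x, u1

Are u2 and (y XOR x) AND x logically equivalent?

u1 = x XOR y
u2 = x AND u1 = x AND (x XOR y)
At x=0, y=0, z=0, w=0: circuit gives 0, formula gives 0.
At x=1, y=0, z=0, w=0: circuit gives 1, formula gives 1.
Agrees on all 16 inputs.

Yes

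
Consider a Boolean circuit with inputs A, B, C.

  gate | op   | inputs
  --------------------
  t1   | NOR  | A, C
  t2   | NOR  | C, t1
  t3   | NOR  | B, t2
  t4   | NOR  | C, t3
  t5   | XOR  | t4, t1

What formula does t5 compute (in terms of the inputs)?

t1 = A NOR C
t2 = C NOR t1 = C NOR (A NOR C)
t3 = B NOR t2 = B NOR (C NOR (A NOR C))
t4 = C NOR t3 = C NOR (B NOR (C NOR (A NOR C)))
t5 = t4 XOR t1 = (C NOR (B NOR (C NOR (A NOR C)))) XOR (A NOR C)

(C NOR (B NOR (C NOR (A NOR C)))) XOR (A NOR C)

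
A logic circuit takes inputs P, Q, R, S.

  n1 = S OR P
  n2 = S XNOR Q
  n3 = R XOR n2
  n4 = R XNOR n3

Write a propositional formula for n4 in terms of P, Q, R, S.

n2 = S XNOR Q
n3 = R XOR n2 = R XOR (S XNOR Q)
n4 = R XNOR n3 = R XNOR (R XOR (S XNOR Q))

R XNOR (R XOR (S XNOR Q))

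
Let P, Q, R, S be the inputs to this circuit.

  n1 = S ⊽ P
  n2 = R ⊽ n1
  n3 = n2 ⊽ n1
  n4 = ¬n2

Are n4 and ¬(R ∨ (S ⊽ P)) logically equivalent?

n1 = S ⊽ P
n2 = R ⊽ n1 = R ⊽ (S ⊽ P)
n4 = ¬n2 = ¬(R ⊽ (S ⊽ P))
At P=0, Q=0, R=0, S=0: circuit gives 1, formula gives 0.

No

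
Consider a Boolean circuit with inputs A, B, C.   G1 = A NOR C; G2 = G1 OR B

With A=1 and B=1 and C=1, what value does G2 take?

1

G1 = 1 NOR 1 = 0
G2 = 0 OR 1 = 1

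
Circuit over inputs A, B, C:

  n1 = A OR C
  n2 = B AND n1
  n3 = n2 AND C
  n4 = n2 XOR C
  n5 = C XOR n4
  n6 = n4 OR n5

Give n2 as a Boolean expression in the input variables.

B AND (A OR C)

n1 = A OR C
n2 = B AND n1 = B AND (A OR C)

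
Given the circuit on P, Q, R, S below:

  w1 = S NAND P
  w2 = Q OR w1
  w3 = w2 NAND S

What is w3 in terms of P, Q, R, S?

(Q OR (S NAND P)) NAND S

w1 = S NAND P
w2 = Q OR w1 = Q OR (S NAND P)
w3 = w2 NAND S = (Q OR (S NAND P)) NAND S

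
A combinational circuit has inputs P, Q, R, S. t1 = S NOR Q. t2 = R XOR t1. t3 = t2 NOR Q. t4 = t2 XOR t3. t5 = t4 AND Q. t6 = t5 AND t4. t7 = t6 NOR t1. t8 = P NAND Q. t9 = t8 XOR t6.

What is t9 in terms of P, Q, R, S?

(P NAND Q) XOR ((((R XOR (S NOR Q)) XOR ((R XOR (S NOR Q)) NOR Q)) AND Q) AND ((R XOR (S NOR Q)) XOR ((R XOR (S NOR Q)) NOR Q)))

t1 = S NOR Q
t2 = R XOR t1 = R XOR (S NOR Q)
t3 = t2 NOR Q = (R XOR (S NOR Q)) NOR Q
t4 = t2 XOR t3 = (R XOR (S NOR Q)) XOR ((R XOR (S NOR Q)) NOR Q)
t5 = t4 AND Q = ((R XOR (S NOR Q)) XOR ((R XOR (S NOR Q)) NOR Q)) AND Q
t6 = t5 AND t4 = (((R XOR (S NOR Q)) XOR ((R XOR (S NOR Q)) NOR Q)) AND Q) AND ((R XOR (S NOR Q)) XOR ((R XOR (S NOR Q)) NOR Q))
t8 = P NAND Q
t9 = t8 XOR t6 = (P NAND Q) XOR ((((R XOR (S NOR Q)) XOR ((R XOR (S NOR Q)) NOR Q)) AND Q) AND ((R XOR (S NOR Q)) XOR ((R XOR (S NOR Q)) NOR Q)))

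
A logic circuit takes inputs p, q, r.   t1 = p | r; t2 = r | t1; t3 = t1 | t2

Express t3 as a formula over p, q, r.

(p | r) | (r | (p | r))

t1 = p | r
t2 = r | t1 = r | (p | r)
t3 = t1 | t2 = (p | r) | (r | (p | r))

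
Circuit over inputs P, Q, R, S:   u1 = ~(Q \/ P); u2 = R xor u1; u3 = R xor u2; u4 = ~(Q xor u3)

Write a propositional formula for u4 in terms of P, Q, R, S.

u1 = ~(Q \/ P)
u2 = R xor u1 = R xor (~(Q \/ P))
u3 = R xor u2 = R xor (R xor (~(Q \/ P)))
u4 = ~(Q xor u3) = ~(Q xor (R xor (R xor (~(Q \/ P)))))

~(Q xor (R xor (R xor (~(Q \/ P)))))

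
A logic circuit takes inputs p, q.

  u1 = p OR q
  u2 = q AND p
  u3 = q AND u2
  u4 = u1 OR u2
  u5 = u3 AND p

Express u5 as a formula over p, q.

u2 = q AND p
u3 = q AND u2 = q AND (q AND p)
u5 = u3 AND p = (q AND (q AND p)) AND p

(q AND (q AND p)) AND p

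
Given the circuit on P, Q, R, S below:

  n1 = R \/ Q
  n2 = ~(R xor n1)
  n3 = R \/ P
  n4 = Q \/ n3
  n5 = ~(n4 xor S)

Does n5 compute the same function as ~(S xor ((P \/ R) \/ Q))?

n3 = R \/ P
n4 = Q \/ n3 = Q \/ (R \/ P)
n5 = ~(n4 xor S) = ~((Q \/ (R \/ P)) xor S)
At P=0, Q=0, R=0, S=1: circuit gives 0, formula gives 0.
At P=0, Q=0, R=0, S=0: circuit gives 1, formula gives 1.
Agrees on all 16 inputs.

Yes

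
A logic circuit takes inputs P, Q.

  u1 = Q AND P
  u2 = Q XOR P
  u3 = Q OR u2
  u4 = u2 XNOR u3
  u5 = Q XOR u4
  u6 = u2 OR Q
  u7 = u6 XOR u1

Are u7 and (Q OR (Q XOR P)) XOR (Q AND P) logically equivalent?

Yes

u1 = Q AND P
u2 = Q XOR P
u6 = u2 OR Q = (Q XOR P) OR Q
u7 = u6 XOR u1 = ((Q XOR P) OR Q) XOR (Q AND P)
At P=0, Q=0: circuit gives 0, formula gives 0.
At P=0, Q=1: circuit gives 1, formula gives 1.
Agrees on all 4 inputs.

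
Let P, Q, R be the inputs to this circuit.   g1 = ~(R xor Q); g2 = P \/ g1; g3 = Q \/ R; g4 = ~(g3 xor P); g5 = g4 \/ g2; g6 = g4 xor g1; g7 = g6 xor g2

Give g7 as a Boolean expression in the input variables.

g1 = ~(R xor Q)
g2 = P \/ g1 = P \/ (~(R xor Q))
g3 = Q \/ R
g4 = ~(g3 xor P) = ~((Q \/ R) xor P)
g6 = g4 xor g1 = (~((Q \/ R) xor P)) xor (~(R xor Q))
g7 = g6 xor g2 = ((~((Q \/ R) xor P)) xor (~(R xor Q))) xor (P \/ (~(R xor Q)))

((~((Q \/ R) xor P)) xor (~(R xor Q))) xor (P \/ (~(R xor Q)))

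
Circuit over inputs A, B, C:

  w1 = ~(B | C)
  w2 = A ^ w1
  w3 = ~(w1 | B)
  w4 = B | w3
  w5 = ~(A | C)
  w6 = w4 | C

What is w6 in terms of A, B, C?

w1 = ~(B | C)
w3 = ~(w1 | B) = ~((~(B | C)) | B)
w4 = B | w3 = B | (~((~(B | C)) | B))
w6 = w4 | C = (B | (~((~(B | C)) | B))) | C

(B | (~((~(B | C)) | B))) | C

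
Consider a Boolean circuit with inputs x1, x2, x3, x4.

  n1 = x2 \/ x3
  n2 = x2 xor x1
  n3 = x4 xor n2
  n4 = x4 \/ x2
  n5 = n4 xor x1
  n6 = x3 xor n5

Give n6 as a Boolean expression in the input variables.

n4 = x4 \/ x2
n5 = n4 xor x1 = (x4 \/ x2) xor x1
n6 = x3 xor n5 = x3 xor ((x4 \/ x2) xor x1)

x3 xor ((x4 \/ x2) xor x1)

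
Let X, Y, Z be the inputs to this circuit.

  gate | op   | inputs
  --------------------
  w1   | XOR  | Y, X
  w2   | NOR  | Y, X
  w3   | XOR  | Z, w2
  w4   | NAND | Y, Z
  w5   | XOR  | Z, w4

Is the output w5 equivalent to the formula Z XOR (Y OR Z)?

w4 = Y NAND Z
w5 = Z XOR w4 = Z XOR (Y NAND Z)
At X=0, Y=0, Z=0: circuit gives 1, formula gives 0.

No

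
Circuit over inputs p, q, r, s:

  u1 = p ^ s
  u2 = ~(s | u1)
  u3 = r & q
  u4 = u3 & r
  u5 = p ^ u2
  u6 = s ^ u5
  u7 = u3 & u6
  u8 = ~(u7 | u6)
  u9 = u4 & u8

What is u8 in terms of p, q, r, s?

u1 = p ^ s
u2 = ~(s | u1) = ~(s | (p ^ s))
u3 = r & q
u5 = p ^ u2 = p ^ (~(s | (p ^ s)))
u6 = s ^ u5 = s ^ (p ^ (~(s | (p ^ s))))
u7 = u3 & u6 = (r & q) & (s ^ (p ^ (~(s | (p ^ s)))))
u8 = ~(u7 | u6) = ~(((r & q) & (s ^ (p ^ (~(s | (p ^ s)))))) | (s ^ (p ^ (~(s | (p ^ s))))))

~(((r & q) & (s ^ (p ^ (~(s | (p ^ s)))))) | (s ^ (p ^ (~(s | (p ^ s))))))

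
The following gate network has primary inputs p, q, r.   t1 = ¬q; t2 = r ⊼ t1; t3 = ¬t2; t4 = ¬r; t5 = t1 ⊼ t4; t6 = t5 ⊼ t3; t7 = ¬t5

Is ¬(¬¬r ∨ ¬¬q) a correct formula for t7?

t1 = ¬q
t4 = ¬r
t5 = t1 ⊼ t4 = ¬q ⊼ ¬r
t7 = ¬t5 = ¬(¬q ⊼ ¬r)
At p=0, q=0, r=1: circuit gives 0, formula gives 0.
At p=0, q=0, r=0: circuit gives 1, formula gives 1.
Agrees on all 8 inputs.

Yes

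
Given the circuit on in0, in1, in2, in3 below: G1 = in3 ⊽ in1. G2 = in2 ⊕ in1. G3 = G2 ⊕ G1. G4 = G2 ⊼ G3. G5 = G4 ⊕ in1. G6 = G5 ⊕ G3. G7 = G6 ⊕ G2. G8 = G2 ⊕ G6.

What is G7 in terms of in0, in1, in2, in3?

G1 = in3 ⊽ in1
G2 = in2 ⊕ in1
G3 = G2 ⊕ G1 = (in2 ⊕ in1) ⊕ (in3 ⊽ in1)
G4 = G2 ⊼ G3 = (in2 ⊕ in1) ⊼ ((in2 ⊕ in1) ⊕ (in3 ⊽ in1))
G5 = G4 ⊕ in1 = ((in2 ⊕ in1) ⊼ ((in2 ⊕ in1) ⊕ (in3 ⊽ in1))) ⊕ in1
G6 = G5 ⊕ G3 = (((in2 ⊕ in1) ⊼ ((in2 ⊕ in1) ⊕ (in3 ⊽ in1))) ⊕ in1) ⊕ ((in2 ⊕ in1) ⊕ (in3 ⊽ in1))
G7 = G6 ⊕ G2 = ((((in2 ⊕ in1) ⊼ ((in2 ⊕ in1) ⊕ (in3 ⊽ in1))) ⊕ in1) ⊕ ((in2 ⊕ in1) ⊕ (in3 ⊽ in1))) ⊕ (in2 ⊕ in1)

((((in2 ⊕ in1) ⊼ ((in2 ⊕ in1) ⊕ (in3 ⊽ in1))) ⊕ in1) ⊕ ((in2 ⊕ in1) ⊕ (in3 ⊽ in1))) ⊕ (in2 ⊕ in1)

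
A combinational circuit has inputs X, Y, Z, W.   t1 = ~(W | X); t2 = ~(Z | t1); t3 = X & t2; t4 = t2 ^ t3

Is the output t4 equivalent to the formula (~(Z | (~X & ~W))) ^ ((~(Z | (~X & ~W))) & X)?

Yes

t1 = ~(W | X)
t2 = ~(Z | t1) = ~(Z | (~(W | X)))
t3 = X & t2 = X & (~(Z | (~(W | X))))
t4 = t2 ^ t3 = (~(Z | (~(W | X)))) ^ (X & (~(Z | (~(W | X)))))
At X=0, Y=0, Z=0, W=0: circuit gives 0, formula gives 0.
At X=0, Y=0, Z=0, W=1: circuit gives 1, formula gives 1.
Agrees on all 16 inputs.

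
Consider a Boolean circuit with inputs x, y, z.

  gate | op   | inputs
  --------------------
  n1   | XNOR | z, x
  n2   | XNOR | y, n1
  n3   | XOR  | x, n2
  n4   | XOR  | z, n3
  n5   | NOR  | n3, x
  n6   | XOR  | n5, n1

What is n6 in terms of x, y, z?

((x XOR (y XNOR (z XNOR x))) NOR x) XOR (z XNOR x)

n1 = z XNOR x
n2 = y XNOR n1 = y XNOR (z XNOR x)
n3 = x XOR n2 = x XOR (y XNOR (z XNOR x))
n5 = n3 NOR x = (x XOR (y XNOR (z XNOR x))) NOR x
n6 = n5 XOR n1 = ((x XOR (y XNOR (z XNOR x))) NOR x) XOR (z XNOR x)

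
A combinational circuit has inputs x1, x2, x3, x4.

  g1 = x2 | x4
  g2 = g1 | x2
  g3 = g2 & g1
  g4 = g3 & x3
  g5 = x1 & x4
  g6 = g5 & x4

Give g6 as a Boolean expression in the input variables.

g5 = x1 & x4
g6 = g5 & x4 = (x1 & x4) & x4

(x1 & x4) & x4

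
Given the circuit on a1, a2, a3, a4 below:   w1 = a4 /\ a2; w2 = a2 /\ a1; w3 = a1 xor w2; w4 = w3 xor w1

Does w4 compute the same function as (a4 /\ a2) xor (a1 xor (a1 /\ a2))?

w1 = a4 /\ a2
w2 = a2 /\ a1
w3 = a1 xor w2 = a1 xor (a2 /\ a1)
w4 = w3 xor w1 = (a1 xor (a2 /\ a1)) xor (a4 /\ a2)
At a1=0, a2=0, a3=0, a4=0: circuit gives 0, formula gives 0.
At a1=0, a2=1, a3=0, a4=1: circuit gives 1, formula gives 1.
Agrees on all 16 inputs.

Yes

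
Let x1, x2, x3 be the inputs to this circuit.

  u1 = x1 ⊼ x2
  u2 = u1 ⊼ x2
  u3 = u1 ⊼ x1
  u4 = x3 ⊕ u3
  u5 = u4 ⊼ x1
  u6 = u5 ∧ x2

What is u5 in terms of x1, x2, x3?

(x3 ⊕ ((x1 ⊼ x2) ⊼ x1)) ⊼ x1

u1 = x1 ⊼ x2
u3 = u1 ⊼ x1 = (x1 ⊼ x2) ⊼ x1
u4 = x3 ⊕ u3 = x3 ⊕ ((x1 ⊼ x2) ⊼ x1)
u5 = u4 ⊼ x1 = (x3 ⊕ ((x1 ⊼ x2) ⊼ x1)) ⊼ x1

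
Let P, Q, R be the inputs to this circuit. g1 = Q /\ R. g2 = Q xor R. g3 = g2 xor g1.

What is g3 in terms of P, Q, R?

g1 = Q /\ R
g2 = Q xor R
g3 = g2 xor g1 = (Q xor R) xor (Q /\ R)

(Q xor R) xor (Q /\ R)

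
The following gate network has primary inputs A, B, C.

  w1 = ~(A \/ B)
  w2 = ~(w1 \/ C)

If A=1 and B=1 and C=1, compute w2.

0

w1 = ~(1 \/ 1) = 0
w2 = ~(0 \/ 1) = 0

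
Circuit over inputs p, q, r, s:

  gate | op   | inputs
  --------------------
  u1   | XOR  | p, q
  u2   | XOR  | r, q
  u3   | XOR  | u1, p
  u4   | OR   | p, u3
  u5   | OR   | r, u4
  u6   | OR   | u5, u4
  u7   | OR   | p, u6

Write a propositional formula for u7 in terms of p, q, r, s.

u1 = p XOR q
u3 = u1 XOR p = (p XOR q) XOR p
u4 = p OR u3 = p OR ((p XOR q) XOR p)
u5 = r OR u4 = r OR (p OR ((p XOR q) XOR p))
u6 = u5 OR u4 = (r OR (p OR ((p XOR q) XOR p))) OR (p OR ((p XOR q) XOR p))
u7 = p OR u6 = p OR ((r OR (p OR ((p XOR q) XOR p))) OR (p OR ((p XOR q) XOR p)))

p OR ((r OR (p OR ((p XOR q) XOR p))) OR (p OR ((p XOR q) XOR p)))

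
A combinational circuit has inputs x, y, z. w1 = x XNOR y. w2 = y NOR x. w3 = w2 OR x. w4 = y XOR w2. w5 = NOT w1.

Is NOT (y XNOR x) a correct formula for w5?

Yes

w1 = x XNOR y
w5 = NOT w1 = NOT (x XNOR y)
At x=0, y=0, z=0: circuit gives 0, formula gives 0.
At x=0, y=1, z=0: circuit gives 1, formula gives 1.
Agrees on all 8 inputs.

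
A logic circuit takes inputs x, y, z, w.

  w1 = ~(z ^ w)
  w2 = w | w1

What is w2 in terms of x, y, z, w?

w1 = ~(z ^ w)
w2 = w | w1 = w | (~(z ^ w))

w | (~(z ^ w))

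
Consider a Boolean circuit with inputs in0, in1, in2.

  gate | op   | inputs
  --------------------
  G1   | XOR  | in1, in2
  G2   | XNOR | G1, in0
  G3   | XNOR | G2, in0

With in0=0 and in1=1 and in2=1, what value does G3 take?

G1 = 1 XOR 1 = 0
G2 = 0 XNOR 0 = 1
G3 = 1 XNOR 0 = 0

0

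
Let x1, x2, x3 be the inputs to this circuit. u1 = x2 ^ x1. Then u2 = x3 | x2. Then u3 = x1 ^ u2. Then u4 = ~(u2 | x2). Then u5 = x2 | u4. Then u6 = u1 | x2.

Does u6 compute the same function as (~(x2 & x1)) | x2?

No

u1 = x2 ^ x1
u6 = u1 | x2 = (x2 ^ x1) | x2
At x1=0, x2=0, x3=0: circuit gives 0, formula gives 1.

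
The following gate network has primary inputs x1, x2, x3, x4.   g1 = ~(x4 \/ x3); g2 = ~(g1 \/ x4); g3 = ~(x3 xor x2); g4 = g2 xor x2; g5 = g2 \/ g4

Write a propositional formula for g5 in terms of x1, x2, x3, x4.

g1 = ~(x4 \/ x3)
g2 = ~(g1 \/ x4) = ~((~(x4 \/ x3)) \/ x4)
g4 = g2 xor x2 = (~((~(x4 \/ x3)) \/ x4)) xor x2
g5 = g2 \/ g4 = (~((~(x4 \/ x3)) \/ x4)) \/ ((~((~(x4 \/ x3)) \/ x4)) xor x2)

(~((~(x4 \/ x3)) \/ x4)) \/ ((~((~(x4 \/ x3)) \/ x4)) xor x2)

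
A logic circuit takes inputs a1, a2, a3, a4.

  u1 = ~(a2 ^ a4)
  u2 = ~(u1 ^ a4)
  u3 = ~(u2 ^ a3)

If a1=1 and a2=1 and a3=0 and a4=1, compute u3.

0

u1 = ~(1 ^ 1) = 1
u2 = ~(1 ^ 1) = 1
u3 = ~(1 ^ 0) = 0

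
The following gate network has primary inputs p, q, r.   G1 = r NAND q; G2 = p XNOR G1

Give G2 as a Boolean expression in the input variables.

G1 = r NAND q
G2 = p XNOR G1 = p XNOR (r NAND q)

p XNOR (r NAND q)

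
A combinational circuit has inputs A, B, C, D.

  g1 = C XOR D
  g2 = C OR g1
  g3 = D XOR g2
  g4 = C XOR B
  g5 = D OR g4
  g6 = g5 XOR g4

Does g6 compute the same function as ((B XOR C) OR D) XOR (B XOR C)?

g4 = C XOR B
g5 = D OR g4 = D OR (C XOR B)
g6 = g5 XOR g4 = (D OR (C XOR B)) XOR (C XOR B)
At A=0, B=0, C=0, D=0: circuit gives 0, formula gives 0.
At A=0, B=0, C=0, D=1: circuit gives 1, formula gives 1.
Agrees on all 16 inputs.

Yes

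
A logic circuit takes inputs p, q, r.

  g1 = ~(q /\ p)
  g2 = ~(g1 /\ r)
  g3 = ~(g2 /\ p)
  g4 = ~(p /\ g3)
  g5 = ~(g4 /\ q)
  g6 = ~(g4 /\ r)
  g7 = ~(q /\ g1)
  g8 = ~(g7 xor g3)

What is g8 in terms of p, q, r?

g1 = ~(q /\ p)
g2 = ~(g1 /\ r) = ~((~(q /\ p)) /\ r)
g3 = ~(g2 /\ p) = ~((~((~(q /\ p)) /\ r)) /\ p)
g7 = ~(q /\ g1) = ~(q /\ (~(q /\ p)))
g8 = ~(g7 xor g3) = ~((~(q /\ (~(q /\ p)))) xor (~((~((~(q /\ p)) /\ r)) /\ p)))

~((~(q /\ (~(q /\ p)))) xor (~((~((~(q /\ p)) /\ r)) /\ p)))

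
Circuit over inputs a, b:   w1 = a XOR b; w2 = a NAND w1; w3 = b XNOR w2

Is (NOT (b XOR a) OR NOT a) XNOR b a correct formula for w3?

w1 = a XOR b
w2 = a NAND w1 = a NAND (a XOR b)
w3 = b XNOR w2 = b XNOR (a NAND (a XOR b))
At a=0, b=0: circuit gives 0, formula gives 0.
At a=0, b=1: circuit gives 1, formula gives 1.
Agrees on all 4 inputs.

Yes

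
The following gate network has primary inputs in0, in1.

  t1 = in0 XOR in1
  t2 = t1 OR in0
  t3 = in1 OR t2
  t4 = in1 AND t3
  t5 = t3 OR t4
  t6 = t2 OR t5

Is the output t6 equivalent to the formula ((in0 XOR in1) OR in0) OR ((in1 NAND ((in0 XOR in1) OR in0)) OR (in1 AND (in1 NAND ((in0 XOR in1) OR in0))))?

t1 = in0 XOR in1
t2 = t1 OR in0 = (in0 XOR in1) OR in0
t3 = in1 OR t2 = in1 OR ((in0 XOR in1) OR in0)
t4 = in1 AND t3 = in1 AND (in1 OR ((in0 XOR in1) OR in0))
t5 = t3 OR t4 = (in1 OR ((in0 XOR in1) OR in0)) OR (in1 AND (in1 OR ((in0 XOR in1) OR in0)))
t6 = t2 OR t5 = ((in0 XOR in1) OR in0) OR ((in1 OR ((in0 XOR in1) OR in0)) OR (in1 AND (in1 OR ((in0 XOR in1) OR in0))))
At in0=0, in1=0: circuit gives 0, formula gives 1.

No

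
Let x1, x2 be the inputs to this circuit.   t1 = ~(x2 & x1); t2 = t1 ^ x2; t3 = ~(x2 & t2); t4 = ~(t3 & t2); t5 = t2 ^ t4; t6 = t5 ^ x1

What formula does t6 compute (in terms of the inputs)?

t1 = ~(x2 & x1)
t2 = t1 ^ x2 = (~(x2 & x1)) ^ x2
t3 = ~(x2 & t2) = ~(x2 & ((~(x2 & x1)) ^ x2))
t4 = ~(t3 & t2) = ~((~(x2 & ((~(x2 & x1)) ^ x2))) & ((~(x2 & x1)) ^ x2))
t5 = t2 ^ t4 = ((~(x2 & x1)) ^ x2) ^ (~((~(x2 & ((~(x2 & x1)) ^ x2))) & ((~(x2 & x1)) ^ x2)))
t6 = t5 ^ x1 = (((~(x2 & x1)) ^ x2) ^ (~((~(x2 & ((~(x2 & x1)) ^ x2))) & ((~(x2 & x1)) ^ x2)))) ^ x1

(((~(x2 & x1)) ^ x2) ^ (~((~(x2 & ((~(x2 & x1)) ^ x2))) & ((~(x2 & x1)) ^ x2)))) ^ x1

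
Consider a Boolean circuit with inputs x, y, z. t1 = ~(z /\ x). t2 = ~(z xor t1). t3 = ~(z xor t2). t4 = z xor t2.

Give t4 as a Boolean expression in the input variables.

z xor (~(z xor (~(z /\ x))))

t1 = ~(z /\ x)
t2 = ~(z xor t1) = ~(z xor (~(z /\ x)))
t4 = z xor t2 = z xor (~(z xor (~(z /\ x))))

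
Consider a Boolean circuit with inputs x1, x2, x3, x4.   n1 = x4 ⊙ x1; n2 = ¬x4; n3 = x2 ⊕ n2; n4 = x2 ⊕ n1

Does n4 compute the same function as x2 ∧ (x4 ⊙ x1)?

No

n1 = x4 ⊙ x1
n4 = x2 ⊕ n1 = x2 ⊕ (x4 ⊙ x1)
At x1=0, x2=0, x3=0, x4=0: circuit gives 1, formula gives 0.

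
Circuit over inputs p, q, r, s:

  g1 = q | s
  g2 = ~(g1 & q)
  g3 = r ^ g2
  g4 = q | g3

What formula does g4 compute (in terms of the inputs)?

g1 = q | s
g2 = ~(g1 & q) = ~((q | s) & q)
g3 = r ^ g2 = r ^ (~((q | s) & q))
g4 = q | g3 = q | (r ^ (~((q | s) & q)))

q | (r ^ (~((q | s) & q)))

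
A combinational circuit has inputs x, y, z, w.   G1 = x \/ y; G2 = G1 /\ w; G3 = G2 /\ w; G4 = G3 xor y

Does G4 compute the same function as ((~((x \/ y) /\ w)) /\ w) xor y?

No

G1 = x \/ y
G2 = G1 /\ w = (x \/ y) /\ w
G3 = G2 /\ w = ((x \/ y) /\ w) /\ w
G4 = G3 xor y = (((x \/ y) /\ w) /\ w) xor y
At x=0, y=0, z=0, w=1: circuit gives 0, formula gives 1.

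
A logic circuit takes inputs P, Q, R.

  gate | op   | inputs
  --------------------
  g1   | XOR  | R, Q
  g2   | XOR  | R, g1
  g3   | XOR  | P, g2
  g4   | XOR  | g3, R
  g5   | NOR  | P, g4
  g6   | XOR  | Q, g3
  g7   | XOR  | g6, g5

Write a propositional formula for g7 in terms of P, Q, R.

(Q XOR (P XOR (R XOR (R XOR Q)))) XOR (P NOR ((P XOR (R XOR (R XOR Q))) XOR R))

g1 = R XOR Q
g2 = R XOR g1 = R XOR (R XOR Q)
g3 = P XOR g2 = P XOR (R XOR (R XOR Q))
g4 = g3 XOR R = (P XOR (R XOR (R XOR Q))) XOR R
g5 = P NOR g4 = P NOR ((P XOR (R XOR (R XOR Q))) XOR R)
g6 = Q XOR g3 = Q XOR (P XOR (R XOR (R XOR Q)))
g7 = g6 XOR g5 = (Q XOR (P XOR (R XOR (R XOR Q)))) XOR (P NOR ((P XOR (R XOR (R XOR Q))) XOR R))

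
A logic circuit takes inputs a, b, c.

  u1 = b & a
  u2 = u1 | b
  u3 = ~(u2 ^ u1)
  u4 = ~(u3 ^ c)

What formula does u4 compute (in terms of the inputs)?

u1 = b & a
u2 = u1 | b = (b & a) | b
u3 = ~(u2 ^ u1) = ~(((b & a) | b) ^ (b & a))
u4 = ~(u3 ^ c) = ~((~(((b & a) | b) ^ (b & a))) ^ c)

~((~(((b & a) | b) ^ (b & a))) ^ c)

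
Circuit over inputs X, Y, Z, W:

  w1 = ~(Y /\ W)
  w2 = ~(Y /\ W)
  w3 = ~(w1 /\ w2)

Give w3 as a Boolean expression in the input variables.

~((~(Y /\ W)) /\ (~(Y /\ W)))

w1 = ~(Y /\ W)
w2 = ~(Y /\ W)
w3 = ~(w1 /\ w2) = ~((~(Y /\ W)) /\ (~(Y /\ W)))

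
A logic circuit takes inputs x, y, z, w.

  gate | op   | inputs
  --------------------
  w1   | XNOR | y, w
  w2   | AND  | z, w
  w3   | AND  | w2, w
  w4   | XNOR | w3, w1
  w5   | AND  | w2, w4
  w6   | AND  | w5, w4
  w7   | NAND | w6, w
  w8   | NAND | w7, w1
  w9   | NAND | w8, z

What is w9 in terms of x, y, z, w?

w1 = y XNOR w
w2 = z AND w
w3 = w2 AND w = (z AND w) AND w
w4 = w3 XNOR w1 = ((z AND w) AND w) XNOR (y XNOR w)
w5 = w2 AND w4 = (z AND w) AND (((z AND w) AND w) XNOR (y XNOR w))
w6 = w5 AND w4 = ((z AND w) AND (((z AND w) AND w) XNOR (y XNOR w))) AND (((z AND w) AND w) XNOR (y XNOR w))
w7 = w6 NAND w = (((z AND w) AND (((z AND w) AND w) XNOR (y XNOR w))) AND (((z AND w) AND w) XNOR (y XNOR w))) NAND w
w8 = w7 NAND w1 = ((((z AND w) AND (((z AND w) AND w) XNOR (y XNOR w))) AND (((z AND w) AND w) XNOR (y XNOR w))) NAND w) NAND (y XNOR w)
w9 = w8 NAND z = (((((z AND w) AND (((z AND w) AND w) XNOR (y XNOR w))) AND (((z AND w) AND w) XNOR (y XNOR w))) NAND w) NAND (y XNOR w)) NAND z

(((((z AND w) AND (((z AND w) AND w) XNOR (y XNOR w))) AND (((z AND w) AND w) XNOR (y XNOR w))) NAND w) NAND (y XNOR w)) NAND z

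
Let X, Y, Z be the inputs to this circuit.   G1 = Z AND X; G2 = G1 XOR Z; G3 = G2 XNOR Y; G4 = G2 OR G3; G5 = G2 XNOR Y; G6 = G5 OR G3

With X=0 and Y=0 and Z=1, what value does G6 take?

G1 = 1 AND 0 = 0
G2 = 0 XOR 1 = 1
G3 = 1 XNOR 0 = 0
G5 = 1 XNOR 0 = 0
G6 = 0 OR 0 = 0

0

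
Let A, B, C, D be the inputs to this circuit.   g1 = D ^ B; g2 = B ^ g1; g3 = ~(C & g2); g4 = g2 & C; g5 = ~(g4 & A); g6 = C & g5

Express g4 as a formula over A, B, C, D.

g1 = D ^ B
g2 = B ^ g1 = B ^ (D ^ B)
g4 = g2 & C = (B ^ (D ^ B)) & C

(B ^ (D ^ B)) & C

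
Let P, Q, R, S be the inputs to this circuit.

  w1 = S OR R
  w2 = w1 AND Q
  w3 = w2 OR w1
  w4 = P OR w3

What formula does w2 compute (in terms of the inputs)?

(S OR R) AND Q

w1 = S OR R
w2 = w1 AND Q = (S OR R) AND Q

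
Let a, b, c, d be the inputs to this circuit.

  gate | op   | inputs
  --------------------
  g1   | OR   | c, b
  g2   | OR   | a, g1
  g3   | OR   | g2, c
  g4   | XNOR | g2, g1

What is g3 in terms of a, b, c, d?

g1 = c OR b
g2 = a OR g1 = a OR (c OR b)
g3 = g2 OR c = (a OR (c OR b)) OR c

(a OR (c OR b)) OR c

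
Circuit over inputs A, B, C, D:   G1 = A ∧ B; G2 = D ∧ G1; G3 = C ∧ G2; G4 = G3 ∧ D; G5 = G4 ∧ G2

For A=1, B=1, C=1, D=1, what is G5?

G1 = 1 ∧ 1 = 1
G2 = 1 ∧ 1 = 1
G3 = 1 ∧ 1 = 1
G4 = 1 ∧ 1 = 1
G5 = 1 ∧ 1 = 1

1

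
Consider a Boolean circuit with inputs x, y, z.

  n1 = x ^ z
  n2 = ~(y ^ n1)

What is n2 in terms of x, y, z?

n1 = x ^ z
n2 = ~(y ^ n1) = ~(y ^ (x ^ z))

~(y ^ (x ^ z))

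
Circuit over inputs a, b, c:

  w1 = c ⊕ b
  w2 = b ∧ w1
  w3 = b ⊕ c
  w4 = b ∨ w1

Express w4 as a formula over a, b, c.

b ∨ (c ⊕ b)

w1 = c ⊕ b
w4 = b ∨ w1 = b ∨ (c ⊕ b)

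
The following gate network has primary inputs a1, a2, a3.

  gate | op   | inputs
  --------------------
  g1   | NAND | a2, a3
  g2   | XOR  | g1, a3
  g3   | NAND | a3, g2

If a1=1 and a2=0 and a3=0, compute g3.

g1 = 0 NAND 0 = 1
g2 = 1 XOR 0 = 1
g3 = 0 NAND 1 = 1

1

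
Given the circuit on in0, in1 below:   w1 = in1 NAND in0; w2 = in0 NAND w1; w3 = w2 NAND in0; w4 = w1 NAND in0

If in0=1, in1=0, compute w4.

0

w1 = 0 NAND 1 = 1
w4 = 1 NAND 1 = 0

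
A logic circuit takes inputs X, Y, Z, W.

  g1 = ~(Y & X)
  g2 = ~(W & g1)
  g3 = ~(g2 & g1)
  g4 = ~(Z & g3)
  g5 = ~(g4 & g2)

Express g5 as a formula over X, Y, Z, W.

g1 = ~(Y & X)
g2 = ~(W & g1) = ~(W & (~(Y & X)))
g3 = ~(g2 & g1) = ~((~(W & (~(Y & X)))) & (~(Y & X)))
g4 = ~(Z & g3) = ~(Z & (~((~(W & (~(Y & X)))) & (~(Y & X)))))
g5 = ~(g4 & g2) = ~((~(Z & (~((~(W & (~(Y & X)))) & (~(Y & X)))))) & (~(W & (~(Y & X)))))

~((~(Z & (~((~(W & (~(Y & X)))) & (~(Y & X)))))) & (~(W & (~(Y & X)))))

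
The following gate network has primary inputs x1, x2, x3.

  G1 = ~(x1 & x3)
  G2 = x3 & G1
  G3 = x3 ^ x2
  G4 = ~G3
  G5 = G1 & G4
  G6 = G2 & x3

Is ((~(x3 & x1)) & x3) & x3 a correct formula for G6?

G1 = ~(x1 & x3)
G2 = x3 & G1 = x3 & (~(x1 & x3))
G6 = G2 & x3 = (x3 & (~(x1 & x3))) & x3
At x1=0, x2=0, x3=0: circuit gives 0, formula gives 0.
At x1=0, x2=0, x3=1: circuit gives 1, formula gives 1.
Agrees on all 8 inputs.

Yes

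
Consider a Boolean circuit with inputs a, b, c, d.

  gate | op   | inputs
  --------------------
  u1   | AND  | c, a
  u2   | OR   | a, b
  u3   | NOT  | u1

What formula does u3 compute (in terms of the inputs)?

u1 = c AND a
u3 = NOT u1 = NOT (c AND a)

NOT (c AND a)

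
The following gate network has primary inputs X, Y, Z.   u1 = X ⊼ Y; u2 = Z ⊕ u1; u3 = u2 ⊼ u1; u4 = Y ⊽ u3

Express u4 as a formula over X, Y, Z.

u1 = X ⊼ Y
u2 = Z ⊕ u1 = Z ⊕ (X ⊼ Y)
u3 = u2 ⊼ u1 = (Z ⊕ (X ⊼ Y)) ⊼ (X ⊼ Y)
u4 = Y ⊽ u3 = Y ⊽ ((Z ⊕ (X ⊼ Y)) ⊼ (X ⊼ Y))

Y ⊽ ((Z ⊕ (X ⊼ Y)) ⊼ (X ⊼ Y))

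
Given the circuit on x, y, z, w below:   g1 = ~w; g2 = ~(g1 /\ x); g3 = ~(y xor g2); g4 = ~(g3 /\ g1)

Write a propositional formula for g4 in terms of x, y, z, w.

g1 = ~w
g2 = ~(g1 /\ x) = ~(~w /\ x)
g3 = ~(y xor g2) = ~(y xor (~(~w /\ x)))
g4 = ~(g3 /\ g1) = ~((~(y xor (~(~w /\ x)))) /\ ~w)

~((~(y xor (~(~w /\ x)))) /\ ~w)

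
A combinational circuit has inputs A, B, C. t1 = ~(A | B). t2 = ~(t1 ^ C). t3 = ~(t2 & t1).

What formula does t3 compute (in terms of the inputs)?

~((~((~(A | B)) ^ C)) & (~(A | B)))

t1 = ~(A | B)
t2 = ~(t1 ^ C) = ~((~(A | B)) ^ C)
t3 = ~(t2 & t1) = ~((~((~(A | B)) ^ C)) & (~(A | B)))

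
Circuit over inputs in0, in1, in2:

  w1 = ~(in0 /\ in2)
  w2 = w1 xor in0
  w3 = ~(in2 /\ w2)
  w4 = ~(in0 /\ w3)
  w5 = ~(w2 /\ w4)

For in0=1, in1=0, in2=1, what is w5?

0

w1 = ~(1 /\ 1) = 0
w2 = 0 xor 1 = 1
w3 = ~(1 /\ 1) = 0
w4 = ~(1 /\ 0) = 1
w5 = ~(1 /\ 1) = 0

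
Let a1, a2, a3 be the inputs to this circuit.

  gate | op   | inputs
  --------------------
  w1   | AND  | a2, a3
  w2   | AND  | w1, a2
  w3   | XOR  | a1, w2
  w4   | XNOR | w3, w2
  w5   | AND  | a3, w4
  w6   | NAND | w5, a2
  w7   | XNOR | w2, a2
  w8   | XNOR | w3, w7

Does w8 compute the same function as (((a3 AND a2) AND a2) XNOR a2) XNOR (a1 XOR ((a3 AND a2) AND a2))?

w1 = a2 AND a3
w2 = w1 AND a2 = (a2 AND a3) AND a2
w3 = a1 XOR w2 = a1 XOR ((a2 AND a3) AND a2)
w7 = w2 XNOR a2 = ((a2 AND a3) AND a2) XNOR a2
w8 = w3 XNOR w7 = (a1 XOR ((a2 AND a3) AND a2)) XNOR (((a2 AND a3) AND a2) XNOR a2)
At a1=0, a2=0, a3=0: circuit gives 0, formula gives 0.
At a1=0, a2=1, a3=0: circuit gives 1, formula gives 1.
Agrees on all 8 inputs.

Yes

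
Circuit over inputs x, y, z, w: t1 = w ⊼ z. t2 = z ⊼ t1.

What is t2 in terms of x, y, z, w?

t1 = w ⊼ z
t2 = z ⊼ t1 = z ⊼ (w ⊼ z)

z ⊼ (w ⊼ z)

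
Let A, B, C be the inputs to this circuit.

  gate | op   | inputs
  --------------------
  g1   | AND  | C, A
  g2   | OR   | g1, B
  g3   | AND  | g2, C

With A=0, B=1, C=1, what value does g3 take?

1

g1 = 1 AND 0 = 0
g2 = 0 OR 1 = 1
g3 = 1 AND 1 = 1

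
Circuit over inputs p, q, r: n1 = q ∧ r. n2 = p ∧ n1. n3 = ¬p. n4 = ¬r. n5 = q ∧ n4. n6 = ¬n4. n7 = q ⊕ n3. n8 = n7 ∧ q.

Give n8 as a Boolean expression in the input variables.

n3 = ¬p
n7 = q ⊕ n3 = q ⊕ ¬p
n8 = n7 ∧ q = (q ⊕ ¬p) ∧ q

(q ⊕ ¬p) ∧ q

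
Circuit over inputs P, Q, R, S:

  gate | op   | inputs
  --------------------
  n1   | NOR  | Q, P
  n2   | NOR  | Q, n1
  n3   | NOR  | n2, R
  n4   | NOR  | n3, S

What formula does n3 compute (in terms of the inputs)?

(Q NOR (Q NOR P)) NOR R

n1 = Q NOR P
n2 = Q NOR n1 = Q NOR (Q NOR P)
n3 = n2 NOR R = (Q NOR (Q NOR P)) NOR R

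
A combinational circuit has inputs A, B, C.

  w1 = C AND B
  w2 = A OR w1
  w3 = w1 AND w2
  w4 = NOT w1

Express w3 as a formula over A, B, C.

w1 = C AND B
w2 = A OR w1 = A OR (C AND B)
w3 = w1 AND w2 = (C AND B) AND (A OR (C AND B))

(C AND B) AND (A OR (C AND B))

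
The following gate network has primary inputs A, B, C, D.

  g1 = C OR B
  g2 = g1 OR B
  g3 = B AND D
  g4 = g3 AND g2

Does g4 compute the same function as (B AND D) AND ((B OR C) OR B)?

Yes

g1 = C OR B
g2 = g1 OR B = (C OR B) OR B
g3 = B AND D
g4 = g3 AND g2 = (B AND D) AND ((C OR B) OR B)
At A=0, B=0, C=0, D=0: circuit gives 0, formula gives 0.
At A=0, B=1, C=0, D=1: circuit gives 1, formula gives 1.
Agrees on all 16 inputs.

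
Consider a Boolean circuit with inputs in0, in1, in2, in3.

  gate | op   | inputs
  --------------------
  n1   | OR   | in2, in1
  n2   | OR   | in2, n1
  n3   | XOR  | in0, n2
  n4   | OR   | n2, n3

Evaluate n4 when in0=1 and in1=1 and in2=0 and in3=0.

1

n1 = 0 OR 1 = 1
n2 = 0 OR 1 = 1
n3 = 1 XOR 1 = 0
n4 = 1 OR 0 = 1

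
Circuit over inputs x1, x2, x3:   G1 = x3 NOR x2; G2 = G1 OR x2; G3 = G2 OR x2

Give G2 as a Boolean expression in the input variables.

G1 = x3 NOR x2
G2 = G1 OR x2 = (x3 NOR x2) OR x2

(x3 NOR x2) OR x2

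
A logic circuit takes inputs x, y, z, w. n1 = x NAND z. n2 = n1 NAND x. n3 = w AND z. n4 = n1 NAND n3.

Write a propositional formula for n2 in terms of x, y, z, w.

n1 = x NAND z
n2 = n1 NAND x = (x NAND z) NAND x

(x NAND z) NAND x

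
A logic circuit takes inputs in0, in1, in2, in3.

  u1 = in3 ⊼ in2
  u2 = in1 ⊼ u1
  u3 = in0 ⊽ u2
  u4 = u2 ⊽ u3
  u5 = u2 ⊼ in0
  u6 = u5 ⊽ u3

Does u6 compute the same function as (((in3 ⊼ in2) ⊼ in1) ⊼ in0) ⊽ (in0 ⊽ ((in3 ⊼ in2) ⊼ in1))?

u1 = in3 ⊼ in2
u2 = in1 ⊼ u1 = in1 ⊼ (in3 ⊼ in2)
u3 = in0 ⊽ u2 = in0 ⊽ (in1 ⊼ (in3 ⊼ in2))
u5 = u2 ⊼ in0 = (in1 ⊼ (in3 ⊼ in2)) ⊼ in0
u6 = u5 ⊽ u3 = ((in1 ⊼ (in3 ⊼ in2)) ⊼ in0) ⊽ (in0 ⊽ (in1 ⊼ (in3 ⊼ in2)))
At in0=0, in1=0, in2=0, in3=0: circuit gives 0, formula gives 0.
At in0=1, in1=0, in2=0, in3=0: circuit gives 1, formula gives 1.
Agrees on all 16 inputs.

Yes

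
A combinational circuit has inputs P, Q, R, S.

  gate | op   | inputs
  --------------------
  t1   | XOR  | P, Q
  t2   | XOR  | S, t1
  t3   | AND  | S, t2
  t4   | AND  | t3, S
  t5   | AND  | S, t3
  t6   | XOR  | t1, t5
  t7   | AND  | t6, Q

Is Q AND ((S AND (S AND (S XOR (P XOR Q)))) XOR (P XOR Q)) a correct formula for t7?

Yes

t1 = P XOR Q
t2 = S XOR t1 = S XOR (P XOR Q)
t3 = S AND t2 = S AND (S XOR (P XOR Q))
t5 = S AND t3 = S AND (S AND (S XOR (P XOR Q)))
t6 = t1 XOR t5 = (P XOR Q) XOR (S AND (S AND (S XOR (P XOR Q))))
t7 = t6 AND Q = ((P XOR Q) XOR (S AND (S AND (S XOR (P XOR Q))))) AND Q
At P=0, Q=0, R=0, S=0: circuit gives 0, formula gives 0.
At P=0, Q=1, R=0, S=0: circuit gives 1, formula gives 1.
Agrees on all 16 inputs.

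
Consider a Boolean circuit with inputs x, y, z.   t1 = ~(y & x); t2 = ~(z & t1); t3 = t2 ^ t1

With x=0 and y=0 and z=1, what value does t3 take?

1

t1 = ~(0 & 0) = 1
t2 = ~(1 & 1) = 0
t3 = 0 ^ 1 = 1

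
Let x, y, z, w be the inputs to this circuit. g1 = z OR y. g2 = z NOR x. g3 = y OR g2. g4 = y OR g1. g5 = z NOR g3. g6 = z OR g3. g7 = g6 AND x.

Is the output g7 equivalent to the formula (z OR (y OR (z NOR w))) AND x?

No

g2 = z NOR x
g3 = y OR g2 = y OR (z NOR x)
g6 = z OR g3 = z OR (y OR (z NOR x))
g7 = g6 AND x = (z OR (y OR (z NOR x))) AND x
At x=1, y=0, z=0, w=0: circuit gives 0, formula gives 1.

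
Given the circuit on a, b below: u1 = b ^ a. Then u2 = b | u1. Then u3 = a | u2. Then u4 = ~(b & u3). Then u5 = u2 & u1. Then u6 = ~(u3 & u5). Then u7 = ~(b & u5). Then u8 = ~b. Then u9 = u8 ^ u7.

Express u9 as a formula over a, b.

u1 = b ^ a
u2 = b | u1 = b | (b ^ a)
u5 = u2 & u1 = (b | (b ^ a)) & (b ^ a)
u7 = ~(b & u5) = ~(b & ((b | (b ^ a)) & (b ^ a)))
u8 = ~b
u9 = u8 ^ u7 = ~b ^ (~(b & ((b | (b ^ a)) & (b ^ a))))

~b ^ (~(b & ((b | (b ^ a)) & (b ^ a))))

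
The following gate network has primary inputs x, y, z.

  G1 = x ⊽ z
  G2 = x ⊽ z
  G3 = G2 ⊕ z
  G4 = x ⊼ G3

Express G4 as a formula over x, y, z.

G2 = x ⊽ z
G3 = G2 ⊕ z = (x ⊽ z) ⊕ z
G4 = x ⊼ G3 = x ⊼ ((x ⊽ z) ⊕ z)

x ⊼ ((x ⊽ z) ⊕ z)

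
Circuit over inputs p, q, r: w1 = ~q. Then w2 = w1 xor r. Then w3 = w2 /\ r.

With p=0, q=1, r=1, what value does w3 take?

1

w1 = ~1 = 0
w2 = 0 xor 1 = 1
w3 = 1 /\ 1 = 1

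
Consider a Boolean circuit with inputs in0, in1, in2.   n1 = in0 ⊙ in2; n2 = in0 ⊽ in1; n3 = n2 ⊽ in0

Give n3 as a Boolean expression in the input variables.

(in0 ⊽ in1) ⊽ in0

n2 = in0 ⊽ in1
n3 = n2 ⊽ in0 = (in0 ⊽ in1) ⊽ in0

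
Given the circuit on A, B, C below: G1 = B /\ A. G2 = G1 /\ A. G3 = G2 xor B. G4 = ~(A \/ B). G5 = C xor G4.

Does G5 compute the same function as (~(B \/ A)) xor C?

Yes

G4 = ~(A \/ B)
G5 = C xor G4 = C xor (~(A \/ B))
At A=0, B=0, C=1: circuit gives 0, formula gives 0.
At A=0, B=0, C=0: circuit gives 1, formula gives 1.
Agrees on all 8 inputs.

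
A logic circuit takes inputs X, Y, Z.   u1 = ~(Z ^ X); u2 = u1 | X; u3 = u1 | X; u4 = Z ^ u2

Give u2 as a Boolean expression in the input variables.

(~(Z ^ X)) | X

u1 = ~(Z ^ X)
u2 = u1 | X = (~(Z ^ X)) | X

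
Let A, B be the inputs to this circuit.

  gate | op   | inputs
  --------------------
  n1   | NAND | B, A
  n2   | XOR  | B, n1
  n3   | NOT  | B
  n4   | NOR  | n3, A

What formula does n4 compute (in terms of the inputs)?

NOT B NOR A

n3 = NOT B
n4 = n3 NOR A = NOT B NOR A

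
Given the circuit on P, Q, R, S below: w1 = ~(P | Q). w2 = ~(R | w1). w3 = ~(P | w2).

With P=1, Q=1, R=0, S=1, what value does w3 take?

0

w1 = ~(1 | 1) = 0
w2 = ~(0 | 0) = 1
w3 = ~(1 | 1) = 0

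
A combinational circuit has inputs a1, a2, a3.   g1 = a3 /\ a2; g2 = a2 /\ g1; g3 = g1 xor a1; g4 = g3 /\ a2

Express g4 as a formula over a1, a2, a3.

((a3 /\ a2) xor a1) /\ a2

g1 = a3 /\ a2
g3 = g1 xor a1 = (a3 /\ a2) xor a1
g4 = g3 /\ a2 = ((a3 /\ a2) xor a1) /\ a2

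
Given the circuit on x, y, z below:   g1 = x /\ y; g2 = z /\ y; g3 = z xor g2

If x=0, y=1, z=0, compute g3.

g2 = 0 /\ 1 = 0
g3 = 0 xor 0 = 0

0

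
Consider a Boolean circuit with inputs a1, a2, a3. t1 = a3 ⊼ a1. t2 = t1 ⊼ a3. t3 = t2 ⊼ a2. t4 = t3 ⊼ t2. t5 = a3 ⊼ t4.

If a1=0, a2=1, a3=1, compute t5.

0

t1 = 1 ⊼ 0 = 1
t2 = 1 ⊼ 1 = 0
t3 = 0 ⊼ 1 = 1
t4 = 1 ⊼ 0 = 1
t5 = 1 ⊼ 1 = 0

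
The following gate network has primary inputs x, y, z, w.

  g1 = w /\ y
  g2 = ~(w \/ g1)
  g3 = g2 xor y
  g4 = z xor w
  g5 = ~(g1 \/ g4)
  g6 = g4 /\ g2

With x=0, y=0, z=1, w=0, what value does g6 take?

1

g1 = 0 /\ 0 = 0
g2 = ~(0 \/ 0) = 1
g4 = 1 xor 0 = 1
g6 = 1 /\ 1 = 1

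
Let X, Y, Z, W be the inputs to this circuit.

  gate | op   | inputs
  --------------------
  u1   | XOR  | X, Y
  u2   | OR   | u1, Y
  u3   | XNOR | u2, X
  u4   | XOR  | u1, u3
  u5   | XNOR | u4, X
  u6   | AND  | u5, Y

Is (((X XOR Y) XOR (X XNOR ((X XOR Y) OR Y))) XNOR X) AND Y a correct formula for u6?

Yes

u1 = X XOR Y
u2 = u1 OR Y = (X XOR Y) OR Y
u3 = u2 XNOR X = ((X XOR Y) OR Y) XNOR X
u4 = u1 XOR u3 = (X XOR Y) XOR (((X XOR Y) OR Y) XNOR X)
u5 = u4 XNOR X = ((X XOR Y) XOR (((X XOR Y) OR Y) XNOR X)) XNOR X
u6 = u5 AND Y = (((X XOR Y) XOR (((X XOR Y) OR Y) XNOR X)) XNOR X) AND Y
At X=0, Y=0, Z=0, W=0: circuit gives 0, formula gives 0.
At X=1, Y=1, Z=0, W=0: circuit gives 1, formula gives 1.
Agrees on all 16 inputs.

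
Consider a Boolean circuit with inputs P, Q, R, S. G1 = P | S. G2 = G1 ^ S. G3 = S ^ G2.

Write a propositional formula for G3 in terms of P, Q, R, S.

S ^ ((P | S) ^ S)

G1 = P | S
G2 = G1 ^ S = (P | S) ^ S
G3 = S ^ G2 = S ^ ((P | S) ^ S)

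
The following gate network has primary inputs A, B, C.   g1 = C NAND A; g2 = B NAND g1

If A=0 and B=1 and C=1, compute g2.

g1 = 1 NAND 0 = 1
g2 = 1 NAND 1 = 0

0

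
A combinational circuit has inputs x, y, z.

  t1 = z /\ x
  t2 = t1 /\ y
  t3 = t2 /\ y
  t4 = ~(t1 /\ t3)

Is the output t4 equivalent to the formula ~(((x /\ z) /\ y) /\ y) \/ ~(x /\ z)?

t1 = z /\ x
t2 = t1 /\ y = (z /\ x) /\ y
t3 = t2 /\ y = ((z /\ x) /\ y) /\ y
t4 = ~(t1 /\ t3) = ~((z /\ x) /\ (((z /\ x) /\ y) /\ y))
At x=1, y=1, z=1: circuit gives 0, formula gives 0.
At x=0, y=0, z=0: circuit gives 1, formula gives 1.
Agrees on all 8 inputs.

Yes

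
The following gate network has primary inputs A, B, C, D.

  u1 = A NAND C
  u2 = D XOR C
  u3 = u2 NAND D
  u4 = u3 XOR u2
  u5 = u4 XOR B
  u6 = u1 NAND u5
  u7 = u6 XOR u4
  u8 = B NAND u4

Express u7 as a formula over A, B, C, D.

((A NAND C) NAND ((((D XOR C) NAND D) XOR (D XOR C)) XOR B)) XOR (((D XOR C) NAND D) XOR (D XOR C))

u1 = A NAND C
u2 = D XOR C
u3 = u2 NAND D = (D XOR C) NAND D
u4 = u3 XOR u2 = ((D XOR C) NAND D) XOR (D XOR C)
u5 = u4 XOR B = (((D XOR C) NAND D) XOR (D XOR C)) XOR B
u6 = u1 NAND u5 = (A NAND C) NAND ((((D XOR C) NAND D) XOR (D XOR C)) XOR B)
u7 = u6 XOR u4 = ((A NAND C) NAND ((((D XOR C) NAND D) XOR (D XOR C)) XOR B)) XOR (((D XOR C) NAND D) XOR (D XOR C))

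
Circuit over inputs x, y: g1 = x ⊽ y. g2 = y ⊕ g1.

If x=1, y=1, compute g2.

1

g1 = 1 ⊽ 1 = 0
g2 = 1 ⊕ 0 = 1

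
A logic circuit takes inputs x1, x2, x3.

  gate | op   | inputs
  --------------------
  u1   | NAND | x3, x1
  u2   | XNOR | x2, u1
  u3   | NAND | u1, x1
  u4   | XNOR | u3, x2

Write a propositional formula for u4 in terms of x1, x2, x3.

u1 = x3 NAND x1
u3 = u1 NAND x1 = (x3 NAND x1) NAND x1
u4 = u3 XNOR x2 = ((x3 NAND x1) NAND x1) XNOR x2

((x3 NAND x1) NAND x1) XNOR x2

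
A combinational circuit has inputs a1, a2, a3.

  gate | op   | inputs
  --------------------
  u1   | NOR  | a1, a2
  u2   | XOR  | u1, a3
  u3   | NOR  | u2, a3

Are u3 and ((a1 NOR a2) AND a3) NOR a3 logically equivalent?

u1 = a1 NOR a2
u2 = u1 XOR a3 = (a1 NOR a2) XOR a3
u3 = u2 NOR a3 = ((a1 NOR a2) XOR a3) NOR a3
At a1=0, a2=0, a3=0: circuit gives 0, formula gives 1.

No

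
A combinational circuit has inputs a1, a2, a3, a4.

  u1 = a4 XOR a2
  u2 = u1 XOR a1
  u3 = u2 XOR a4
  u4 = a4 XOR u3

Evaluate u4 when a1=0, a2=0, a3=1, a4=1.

u1 = 1 XOR 0 = 1
u2 = 1 XOR 0 = 1
u3 = 1 XOR 1 = 0
u4 = 1 XOR 0 = 1

1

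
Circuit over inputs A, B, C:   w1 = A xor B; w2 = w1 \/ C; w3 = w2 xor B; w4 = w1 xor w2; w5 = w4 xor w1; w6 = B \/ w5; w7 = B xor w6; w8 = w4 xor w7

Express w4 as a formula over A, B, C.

w1 = A xor B
w2 = w1 \/ C = (A xor B) \/ C
w4 = w1 xor w2 = (A xor B) xor ((A xor B) \/ C)

(A xor B) xor ((A xor B) \/ C)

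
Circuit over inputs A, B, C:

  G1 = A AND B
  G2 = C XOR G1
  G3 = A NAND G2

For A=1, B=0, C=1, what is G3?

0

G1 = 1 AND 0 = 0
G2 = 1 XOR 0 = 1
G3 = 1 NAND 1 = 0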